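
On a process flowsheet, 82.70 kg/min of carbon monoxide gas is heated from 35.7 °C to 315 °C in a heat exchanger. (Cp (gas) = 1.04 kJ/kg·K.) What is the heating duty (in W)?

Q = ṁ·Cp·ΔT = 82.70 × 1.04 × (315 − 35.7) = 24022 kJ/min
Converting: 24022 / 60 s = 400.37 kW
Heating duty = 400370 W

Q = 400000 W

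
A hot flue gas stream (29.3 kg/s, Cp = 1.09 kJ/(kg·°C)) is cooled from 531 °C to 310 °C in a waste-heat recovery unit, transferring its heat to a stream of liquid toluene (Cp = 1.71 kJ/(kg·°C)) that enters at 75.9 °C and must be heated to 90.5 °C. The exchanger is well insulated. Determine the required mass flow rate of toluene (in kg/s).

Heat released by hot stream: Q = 29.3 × 1.09 × (531 − 310) = 7058.1 kJ/s
Energy balance on cold side (adiabatic exchanger): Q = ṁ_c·Cp_c·(T_c,out − T_c,in)
ṁ_c = 7058.1 / [1.71 × (90.5 − 75.9)] = 282.71 kg/s

ṁ_c = 283 kg/s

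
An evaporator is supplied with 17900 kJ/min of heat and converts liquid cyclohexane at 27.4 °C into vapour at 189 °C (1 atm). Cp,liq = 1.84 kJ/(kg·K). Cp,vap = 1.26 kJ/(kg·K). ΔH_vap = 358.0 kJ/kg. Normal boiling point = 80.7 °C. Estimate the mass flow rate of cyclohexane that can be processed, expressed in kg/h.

Δh = 1.84×(80.7−27.4) + 358.0 + 1.26×(189−80.7) = 592.53 kJ/kg
Q = 17900 kJ/min = 298.33 kJ/s = 1.074e+06 kJ/h
ṁ = Q/Δh = 1.074e+06 / 592.53 = 1812.6 kg/h

ṁ = 1810 kg/h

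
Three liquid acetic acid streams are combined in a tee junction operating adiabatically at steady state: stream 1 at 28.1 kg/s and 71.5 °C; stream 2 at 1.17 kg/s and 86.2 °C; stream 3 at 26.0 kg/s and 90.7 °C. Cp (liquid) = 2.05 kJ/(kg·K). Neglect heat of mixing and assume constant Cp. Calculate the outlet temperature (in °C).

No heat crosses the boundary, so H_out = H_in.
Σ ṁᵢCp,ᵢTᵢ = 28.1×2.05×71.5 + 1.17×2.05×86.2 + 26.0×2.05×90.7 = 9159.8
Σ ṁᵢCp,ᵢ = 28.1×2.05 + 1.17×2.05 + 26.0×2.05 = 113.3
T_out = 9159.8 / 113.3 = 80.843 °C

T_out = 80.8 °C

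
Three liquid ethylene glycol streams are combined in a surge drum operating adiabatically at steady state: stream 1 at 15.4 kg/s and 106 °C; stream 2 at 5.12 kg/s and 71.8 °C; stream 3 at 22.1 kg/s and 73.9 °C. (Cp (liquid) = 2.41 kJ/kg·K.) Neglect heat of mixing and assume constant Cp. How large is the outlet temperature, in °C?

Adiabatic, steady state ⇒ Σ ṁᵢCp,ᵢ(T_out − Tᵢ) = 0
T_out = Σ ṁᵢCp,ᵢTᵢ / Σ ṁᵢCp,ᵢ
      = 8756 / 102.71 = 85.247 °C

T_out = 85.2 °C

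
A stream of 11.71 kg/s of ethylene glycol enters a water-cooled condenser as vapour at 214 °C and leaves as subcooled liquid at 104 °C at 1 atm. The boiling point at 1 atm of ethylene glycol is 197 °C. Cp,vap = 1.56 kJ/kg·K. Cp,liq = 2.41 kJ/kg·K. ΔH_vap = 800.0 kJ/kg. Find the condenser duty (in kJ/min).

Q_c = 738000 kJ/min

vapour 214→197 °C: -26.52 kJ/kg
condensation at 197 °C: -800 kJ/kg
liquid 197→104 °C: -224.13 kJ/kg
Δh = -26.52 + -800 + -224.13 = -1050.7 kJ/kg
Q = ṁ·Δh = 11.71 kg/s × -1050.7 kJ/kg = -12303 kJ/s
|Q| = 12303 kW = 738190 kJ/min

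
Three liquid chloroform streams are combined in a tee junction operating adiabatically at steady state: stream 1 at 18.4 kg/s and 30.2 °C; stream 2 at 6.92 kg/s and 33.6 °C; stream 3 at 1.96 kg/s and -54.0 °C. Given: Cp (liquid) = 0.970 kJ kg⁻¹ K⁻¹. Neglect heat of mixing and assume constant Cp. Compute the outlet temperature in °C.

Energy balance with Q = 0: Σ ṁᵢCp,ᵢ(T_out − Tᵢ) = 0
Σ ṁᵢCp,ᵢTᵢ = 18.4×0.970×30.2 + 6.92×0.970×33.6 + 1.96×0.970×-54.0 = 661.88
Σ ṁᵢCp,ᵢ = 18.4×0.970 + 6.92×0.970 + 1.96×0.970 = 26.462
T_out = 661.88 / 26.462 = 25.013 °C

T_out = 25.0 °C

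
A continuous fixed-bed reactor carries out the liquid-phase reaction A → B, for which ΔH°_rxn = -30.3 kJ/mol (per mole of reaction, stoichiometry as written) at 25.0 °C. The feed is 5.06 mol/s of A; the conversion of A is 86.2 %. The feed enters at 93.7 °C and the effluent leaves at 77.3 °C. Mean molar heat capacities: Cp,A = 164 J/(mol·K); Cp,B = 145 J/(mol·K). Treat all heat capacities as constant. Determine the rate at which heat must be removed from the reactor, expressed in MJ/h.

Extent of reaction ξ = 0.862 × 5.06 = 4.3617 mol/s
Reaction term: ξ·ΔH°_rxn = 4.3617 × -30.3 = -132.16 kJ/s
Sensible, feed 93.7→25 °C: -57.01 kJ/s
Outlet flows (mol/s): A 0.69828, B 4.3617
Sensible, products 25→77.3 °C: 39.066 kJ/s
Q = ΔH = -150.1 kJ/s = -150.1 kW
Heat removed = 540.37 MJ/h

Q_out = 540 MJ/h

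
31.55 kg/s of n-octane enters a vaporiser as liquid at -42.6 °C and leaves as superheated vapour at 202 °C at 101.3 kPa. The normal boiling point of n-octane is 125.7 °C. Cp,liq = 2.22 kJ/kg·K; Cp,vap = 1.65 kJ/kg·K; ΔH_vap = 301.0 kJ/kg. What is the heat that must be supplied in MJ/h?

Q = 90900 MJ/h

liquid -42.6→125.7 °C: 373.63 kJ/kg
vaporisation at 125.7 °C: 301 kJ/kg
vapour 125.7→202 °C: 125.89 kJ/kg
Δh = 373.63 + 301 + 125.89 = 800.52 kJ/kg
Q = ṁ·Δh = 31.55 kg/s × 800.52 kJ/kg = 25256 kJ/s
|Q| = 25256 kW = 90923 MJ/h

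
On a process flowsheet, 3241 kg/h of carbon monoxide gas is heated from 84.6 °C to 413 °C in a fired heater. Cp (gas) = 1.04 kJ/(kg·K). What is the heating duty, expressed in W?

Q = 307000 W

Q = ṁ·Cp·ΔT = 3241 × 1.04 × (413 − 84.6) = 1.1069e+06 kJ/h
Converting: 1.1069e+06 / 3600 s = 307.48 kW
Heating duty = 307480 W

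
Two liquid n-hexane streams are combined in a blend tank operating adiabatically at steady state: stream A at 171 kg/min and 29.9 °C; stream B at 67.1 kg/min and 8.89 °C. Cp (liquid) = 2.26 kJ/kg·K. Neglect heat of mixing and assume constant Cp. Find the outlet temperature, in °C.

Energy balance with Q = 0: Σ ṁᵢCp,ᵢ(T_out − Tᵢ) = 0
T_out = Σ ṁᵢCp,ᵢTᵢ / Σ ṁᵢCp,ᵢ
      = 12903 / 538.11 = 23.979 °C

T_out = 24.0 °C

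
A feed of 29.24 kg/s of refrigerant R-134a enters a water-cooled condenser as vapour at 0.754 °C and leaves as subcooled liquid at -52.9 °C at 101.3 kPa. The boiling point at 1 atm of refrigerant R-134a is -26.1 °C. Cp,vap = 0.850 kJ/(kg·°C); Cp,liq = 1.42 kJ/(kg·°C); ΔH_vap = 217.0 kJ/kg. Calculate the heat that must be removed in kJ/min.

Q_c = 488000 kJ/min

vapour 0.754→-26.1 °C: -22.826 kJ/kg
condensation at -26.1 °C: -217 kJ/kg
liquid -26.1→-52.9 °C: -38.056 kJ/kg
Δh = -22.826 + -217 + -38.056 = -277.88 kJ/kg
Q = ṁ·Δh = 29.24 kg/s × -277.88 kJ/kg = -8125.3 kJ/s
|Q| = 8125.3 kW = 487520 kJ/min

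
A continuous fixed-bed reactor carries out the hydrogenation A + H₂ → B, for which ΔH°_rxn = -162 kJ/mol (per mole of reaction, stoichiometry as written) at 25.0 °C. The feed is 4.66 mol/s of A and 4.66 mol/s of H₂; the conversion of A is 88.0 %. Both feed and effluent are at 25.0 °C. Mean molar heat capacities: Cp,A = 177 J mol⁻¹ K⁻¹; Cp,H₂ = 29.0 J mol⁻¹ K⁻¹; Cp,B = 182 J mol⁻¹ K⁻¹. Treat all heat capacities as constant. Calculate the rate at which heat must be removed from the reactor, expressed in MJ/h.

Q_out = 2390 MJ/h

Extent of reaction ξ = 0.880 × 4.66 = 4.1008 mol/s
Reaction term: ξ·ΔH°_rxn = 4.1008 × -162 = -664.33 kJ/s
Q = ΔH = -664.33 kJ/s = -664.33 kW
Heat removed = 2391.6 MJ/h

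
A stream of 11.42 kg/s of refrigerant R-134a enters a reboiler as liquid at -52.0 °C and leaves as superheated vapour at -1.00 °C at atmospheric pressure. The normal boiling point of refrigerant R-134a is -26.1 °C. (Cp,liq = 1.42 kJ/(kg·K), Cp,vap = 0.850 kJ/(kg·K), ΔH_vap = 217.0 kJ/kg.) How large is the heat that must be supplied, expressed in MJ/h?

liquid -52.0→-26.1 °C: 36.778 kJ/kg
vaporisation at -26.1 °C: 217 kJ/kg
vapour -26.1→-1.00 °C: 21.335 kJ/kg
Δh = 36.778 + 217 + 21.335 = 275.11 kJ/kg
Q = ṁ·Δh = 11.42 kg/s × 275.11 kJ/kg = 3141.8 kJ/s
|Q| = 3141.8 kW = 11310 MJ/h

Q = 11300 MJ/h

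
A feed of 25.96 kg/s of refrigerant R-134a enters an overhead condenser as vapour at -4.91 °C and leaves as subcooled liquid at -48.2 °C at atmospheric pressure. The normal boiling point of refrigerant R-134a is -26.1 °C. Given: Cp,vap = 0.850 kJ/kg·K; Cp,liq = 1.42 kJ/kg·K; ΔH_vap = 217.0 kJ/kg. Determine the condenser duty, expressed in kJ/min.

vapour -4.91→-26.1 °C: -18.012 kJ/kg
condensation at -26.1 °C: -217 kJ/kg
liquid -26.1→-48.2 °C: -31.382 kJ/kg
Δh = -18.012 + -217 + -31.382 = -266.39 kJ/kg
Q = ṁ·Δh = 25.96 kg/s × -266.39 kJ/kg = -6915.6 kJ/s
|Q| = 6915.6 kW = 414930 kJ/min

Q_c = 415000 kJ/min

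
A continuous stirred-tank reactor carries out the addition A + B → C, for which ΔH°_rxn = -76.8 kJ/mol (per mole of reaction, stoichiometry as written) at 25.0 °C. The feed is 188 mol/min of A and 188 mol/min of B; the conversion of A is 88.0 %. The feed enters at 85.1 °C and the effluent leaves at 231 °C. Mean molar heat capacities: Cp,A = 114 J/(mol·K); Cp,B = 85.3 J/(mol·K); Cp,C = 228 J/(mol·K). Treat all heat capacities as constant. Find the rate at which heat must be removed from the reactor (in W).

Extent of reaction ξ = 0.880 × 188 = 165.44 mol/min
Reaction term: ξ·ΔH°_rxn = 165.44 × -76.8 = -12706 kJ/min
Sensible, feed 85.1→25 °C: -2251.9 kJ/min
Outlet flows (mol/min): A 22.56, B 22.56, C 165.44
Sensible, products 25→231 °C: 8696.6 kJ/min
Q = ΔH = -6261 kJ/min = -104.35 kW
Heat removed = 104350 W

Q_out = 104000 W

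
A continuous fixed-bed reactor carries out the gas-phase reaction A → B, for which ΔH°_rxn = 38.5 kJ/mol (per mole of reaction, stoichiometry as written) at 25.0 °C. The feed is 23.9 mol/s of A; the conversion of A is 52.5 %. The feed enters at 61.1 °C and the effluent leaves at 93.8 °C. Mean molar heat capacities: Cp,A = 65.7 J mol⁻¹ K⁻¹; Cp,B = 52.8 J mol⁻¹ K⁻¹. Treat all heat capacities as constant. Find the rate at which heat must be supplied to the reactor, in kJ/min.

Q_in = 31400 kJ/min

Extent of reaction ξ = 0.525 × 23.9 = 12.547 mol/s
Reaction term: ξ·ΔH°_rxn = 12.547 × 38.5 = 483.08 kJ/s
Sensible, feed 61.1→25 °C: -56.685 kJ/s
Outlet flows (mol/s): A 11.352, B 12.547
Sensible, products 25→93.8 °C: 96.896 kJ/s
Q = ΔH = 523.29 kJ/s = 523.29 kW
Heat supplied = 31397 kJ/min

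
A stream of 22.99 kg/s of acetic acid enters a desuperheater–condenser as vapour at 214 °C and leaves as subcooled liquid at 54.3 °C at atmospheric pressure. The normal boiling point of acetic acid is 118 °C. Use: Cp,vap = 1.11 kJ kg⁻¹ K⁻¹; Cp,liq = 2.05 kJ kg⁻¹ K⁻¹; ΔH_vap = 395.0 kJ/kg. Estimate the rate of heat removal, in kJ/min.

vapour 214→118 °C: -106.56 kJ/kg
condensation at 118 °C: -395 kJ/kg
liquid 118→54.3 °C: -130.59 kJ/kg
Δh = -106.56 + -395 + -130.59 = -632.14 kJ/kg
Q = ṁ·Δh = 22.99 kg/s × -632.14 kJ/kg = -14533 kJ/s
|Q| = 14533 kW = 871980 kJ/min

Q_c = 872000 kJ/min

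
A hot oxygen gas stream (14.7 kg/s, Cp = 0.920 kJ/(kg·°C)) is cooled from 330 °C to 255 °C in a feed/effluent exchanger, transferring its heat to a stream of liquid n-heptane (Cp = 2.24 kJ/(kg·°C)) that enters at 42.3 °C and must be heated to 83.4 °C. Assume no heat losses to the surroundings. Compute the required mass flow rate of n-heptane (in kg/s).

Heat released by hot stream: Q = 14.7 × 0.920 × (330 − 255) = 1014.3 kJ/s
Energy balance on cold side (adiabatic exchanger): Q = ṁ_c·Cp_c·(T_c,out − T_c,in)
ṁ_c = 1014.3 / [2.24 × (83.4 − 42.3)] = 11.017 kg/s

ṁ_c = 11.0 kg/s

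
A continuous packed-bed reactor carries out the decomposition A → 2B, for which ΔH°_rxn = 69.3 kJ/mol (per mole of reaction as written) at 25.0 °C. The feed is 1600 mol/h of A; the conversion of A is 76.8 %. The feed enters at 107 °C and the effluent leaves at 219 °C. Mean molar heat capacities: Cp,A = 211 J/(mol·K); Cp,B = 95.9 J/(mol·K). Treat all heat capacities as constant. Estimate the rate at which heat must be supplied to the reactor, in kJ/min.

Extent of reaction ξ = 0.768 × 1600 = 1228.8 mol/h
Reaction term: ξ·ΔH°_rxn = 1228.8 × 69.3 = 85156 kJ/h
Sensible, feed 107→25 °C: -27683 kJ/h
Outlet flows (mol/h): A 371.2, B 2457.6
Sensible, products 25→219 °C: 60917 kJ/h
Q = ΔH = 118390 kJ/h = 32.886 kW
Heat supplied = 1973.2 kJ/min

Q_in = 1970 kJ/min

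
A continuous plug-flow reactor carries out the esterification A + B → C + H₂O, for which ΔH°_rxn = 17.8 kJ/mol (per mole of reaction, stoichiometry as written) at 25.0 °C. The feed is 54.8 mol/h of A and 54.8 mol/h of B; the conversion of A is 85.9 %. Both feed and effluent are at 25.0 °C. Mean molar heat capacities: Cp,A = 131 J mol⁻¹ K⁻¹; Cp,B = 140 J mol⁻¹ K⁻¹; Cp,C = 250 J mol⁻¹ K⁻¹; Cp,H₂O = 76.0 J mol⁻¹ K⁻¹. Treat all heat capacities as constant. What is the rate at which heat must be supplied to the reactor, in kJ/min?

Extent of reaction ξ = 0.859 × 54.8 = 47.073 mol/h
Reaction term: ξ·ΔH°_rxn = 47.073 × 17.8 = 837.9 kJ/h
Q = ΔH = 837.9 kJ/h = 0.23275 kW
Heat supplied = 13.965 kJ/min

Q_in = 14.0 kJ/min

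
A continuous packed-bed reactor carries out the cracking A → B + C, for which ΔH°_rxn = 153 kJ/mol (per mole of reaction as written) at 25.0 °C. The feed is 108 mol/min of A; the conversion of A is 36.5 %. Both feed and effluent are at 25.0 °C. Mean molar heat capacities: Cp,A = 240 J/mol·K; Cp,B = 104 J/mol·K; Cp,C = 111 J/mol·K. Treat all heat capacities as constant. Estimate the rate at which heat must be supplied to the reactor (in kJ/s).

Extent of reaction ξ = 0.365 × 108 = 39.42 mol/min
Reaction term: ξ·ΔH°_rxn = 39.42 × 153 = 6031.3 kJ/min
Q = ΔH = 6031.3 kJ/min = 100.52 kW
Heat supplied = 100.52 kJ/s

Q_in = 101 kJ/s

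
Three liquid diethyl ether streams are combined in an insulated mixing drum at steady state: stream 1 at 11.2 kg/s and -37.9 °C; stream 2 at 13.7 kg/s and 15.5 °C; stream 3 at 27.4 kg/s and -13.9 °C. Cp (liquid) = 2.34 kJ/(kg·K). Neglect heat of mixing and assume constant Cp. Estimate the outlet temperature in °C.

Adiabatic, steady state ⇒ Σ ṁᵢCp,ᵢ(T_out − Tᵢ) = 0
T_out = Σ ṁᵢCp,ᵢTᵢ / Σ ṁᵢCp,ᵢ
      = -1387.6 / 122.38 = -11.338 °C

T_out = -11.3 °C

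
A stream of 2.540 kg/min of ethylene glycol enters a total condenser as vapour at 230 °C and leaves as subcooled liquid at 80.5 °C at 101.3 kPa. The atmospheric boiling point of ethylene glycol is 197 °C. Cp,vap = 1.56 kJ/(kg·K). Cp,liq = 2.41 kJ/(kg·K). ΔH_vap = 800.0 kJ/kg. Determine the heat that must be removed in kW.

vapour 230→197 °C: -51.48 kJ/kg
condensation at 197 °C: -800 kJ/kg
liquid 197→80.5 °C: -280.77 kJ/kg
Δh = -51.48 + -800 + -280.77 = -1132.2 kJ/kg
Q = ṁ·Δh = 2.540 kg/min × -1132.2 kJ/kg = -2875.9 kJ/min
|Q| = 47.932 kW

Q_c = 47.9 kW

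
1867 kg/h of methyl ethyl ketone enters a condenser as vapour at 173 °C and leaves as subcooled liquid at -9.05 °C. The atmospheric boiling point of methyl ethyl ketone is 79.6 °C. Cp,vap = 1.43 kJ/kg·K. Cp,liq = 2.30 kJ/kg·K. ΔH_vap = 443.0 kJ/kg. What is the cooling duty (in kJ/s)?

Q_c = 405 kJ/s

vapour 173→79.6 °C: -133.56 kJ/kg
condensation at 79.6 °C: -443 kJ/kg
liquid 79.6→-9.05 °C: -203.89 kJ/kg
Δh = -133.56 + -443 + -203.89 = -780.46 kJ/kg
Q = ṁ·Δh = 1867 kg/h × -780.46 kJ/kg = -1.4571e+06 kJ/h
|Q| = 404.75 kW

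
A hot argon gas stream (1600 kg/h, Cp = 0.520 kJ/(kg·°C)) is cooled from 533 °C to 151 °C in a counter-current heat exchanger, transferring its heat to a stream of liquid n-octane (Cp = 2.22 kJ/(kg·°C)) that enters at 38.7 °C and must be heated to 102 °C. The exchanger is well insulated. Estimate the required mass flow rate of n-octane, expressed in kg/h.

Heat released by hot stream: Q = 1600 × 0.520 × (533 − 151) = 317820 kJ/h
Energy balance on cold side (adiabatic exchanger): Q = ṁ_c·Cp_c·(T_c,out − T_c,in)
ṁ_c = 317820 / [2.22 × (102 − 38.7)] = 2261.7 kg/h

ṁ_c = 2260 kg/h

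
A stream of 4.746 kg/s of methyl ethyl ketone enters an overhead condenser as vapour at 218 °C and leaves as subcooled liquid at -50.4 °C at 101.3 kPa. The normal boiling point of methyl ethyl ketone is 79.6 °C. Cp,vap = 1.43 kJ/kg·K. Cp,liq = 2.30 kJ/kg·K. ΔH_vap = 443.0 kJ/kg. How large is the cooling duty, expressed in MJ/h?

Q_c = 16100 MJ/h

vapour 218→79.6 °C: -197.91 kJ/kg
condensation at 79.6 °C: -443 kJ/kg
liquid 79.6→-50.4 °C: -299 kJ/kg
Δh = -197.91 + -443 + -299 = -939.91 kJ/kg
Q = ṁ·Δh = 4.746 kg/s × -939.91 kJ/kg = -4460.8 kJ/s
|Q| = 4460.8 kW = 16059 MJ/h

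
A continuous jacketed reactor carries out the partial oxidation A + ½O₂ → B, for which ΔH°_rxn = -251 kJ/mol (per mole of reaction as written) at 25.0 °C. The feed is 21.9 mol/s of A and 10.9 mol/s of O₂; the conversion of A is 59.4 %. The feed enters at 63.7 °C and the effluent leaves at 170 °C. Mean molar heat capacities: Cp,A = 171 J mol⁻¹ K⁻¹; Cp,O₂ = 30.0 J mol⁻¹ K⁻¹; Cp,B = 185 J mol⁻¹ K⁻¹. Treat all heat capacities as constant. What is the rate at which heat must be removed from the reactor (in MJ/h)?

Extent of reaction ξ = 0.594 × 21.9 = 13.009 mol/s
Reaction term: ξ·ΔH°_rxn = 13.009 × -251 = -3265.2 kJ/s
Sensible, feed 63.7→25 °C: -157.58 kJ/s
Outlet flows (mol/s): A 8.8914, O₂ 4.3957, B 13.009
Sensible, products 25→170 °C: 588.54 kJ/s
Q = ΔH = -2834.2 kJ/s = -2834.2 kW
Heat removed = 10203 MJ/h

Q_out = 10200 MJ/h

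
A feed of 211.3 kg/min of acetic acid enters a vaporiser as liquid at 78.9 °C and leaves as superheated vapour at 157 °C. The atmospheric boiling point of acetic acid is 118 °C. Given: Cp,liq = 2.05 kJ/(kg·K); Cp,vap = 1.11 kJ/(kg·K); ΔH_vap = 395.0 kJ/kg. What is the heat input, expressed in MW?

Q = 1.83 MW

liquid 78.9→118 °C: 80.155 kJ/kg
vaporisation at 118 °C: 395 kJ/kg
vapour 118→157 °C: 43.29 kJ/kg
Δh = 80.155 + 395 + 43.29 = 518.44 kJ/kg
Q = ṁ·Δh = 211.3 kg/min × 518.44 kJ/kg = 109550 kJ/min
|Q| = 1825.8 kW = 1.8258 MW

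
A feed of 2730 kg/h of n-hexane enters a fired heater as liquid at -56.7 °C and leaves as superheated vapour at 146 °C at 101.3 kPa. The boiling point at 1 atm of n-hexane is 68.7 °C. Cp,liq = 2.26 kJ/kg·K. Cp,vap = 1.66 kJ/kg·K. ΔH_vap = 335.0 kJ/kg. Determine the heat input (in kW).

Q = 566 kW

liquid -56.7→68.7 °C: 283.4 kJ/kg
vaporisation at 68.7 °C: 335 kJ/kg
vapour 68.7→146 °C: 128.32 kJ/kg
Δh = 283.4 + 335 + 128.32 = 746.72 kJ/kg
Q = ṁ·Δh = 2730 kg/h × 746.72 kJ/kg = 2.0386e+06 kJ/h
|Q| = 566.26 kW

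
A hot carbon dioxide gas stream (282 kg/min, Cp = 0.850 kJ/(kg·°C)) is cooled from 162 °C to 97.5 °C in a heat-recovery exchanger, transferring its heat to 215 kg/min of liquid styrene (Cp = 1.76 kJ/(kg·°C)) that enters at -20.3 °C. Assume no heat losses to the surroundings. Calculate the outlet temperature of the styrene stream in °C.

T_c,out = 20.6 °C

Heat released by hot stream: Q = 282 × 0.850 × (162 − 97.5) = 15461 kJ/min
Energy balance on cold side (adiabatic exchanger): Q = ṁ_c·Cp_c·(T_c,out − T_c,in)
T_c,out = -20.3 + 15461/(215 × 1.76) = 20.558 °C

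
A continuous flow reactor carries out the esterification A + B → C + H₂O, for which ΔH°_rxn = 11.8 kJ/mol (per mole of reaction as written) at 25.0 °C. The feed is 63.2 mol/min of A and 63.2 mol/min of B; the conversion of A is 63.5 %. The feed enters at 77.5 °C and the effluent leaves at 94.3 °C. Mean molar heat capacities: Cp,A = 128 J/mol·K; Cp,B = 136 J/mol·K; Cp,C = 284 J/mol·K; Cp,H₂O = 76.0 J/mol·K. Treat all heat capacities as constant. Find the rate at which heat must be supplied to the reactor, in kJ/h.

Extent of reaction ξ = 0.635 × 63.2 = 40.132 mol/min
Reaction term: ξ·ΔH°_rxn = 40.132 × 11.8 = 473.56 kJ/min
Sensible, feed 77.5→25 °C: -875.95 kJ/min
Outlet flows (mol/min): A 23.068, B 23.068, C 40.132, H₂O 40.132
Sensible, products 25→94.3 °C: 1423.2 kJ/min
Q = ΔH = 1020.9 kJ/min = 17.014 kW
Heat supplied = 61251 kJ/h

Q_in = 61300 kJ/h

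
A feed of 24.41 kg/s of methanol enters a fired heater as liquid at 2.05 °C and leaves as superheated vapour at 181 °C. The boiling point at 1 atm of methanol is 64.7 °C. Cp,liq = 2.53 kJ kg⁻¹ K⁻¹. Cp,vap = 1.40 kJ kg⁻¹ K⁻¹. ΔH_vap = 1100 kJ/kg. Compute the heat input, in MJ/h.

Q = 125000 MJ/h

liquid 2.05→64.7 °C: 158.5 kJ/kg
vaporisation at 64.7 °C: 1100 kJ/kg
vapour 64.7→181 °C: 162.82 kJ/kg
Δh = 158.5 + 1100 + 162.82 = 1421.3 kJ/kg
Q = ṁ·Δh = 24.41 kg/s × 1421.3 kJ/kg = 34695 kJ/s
|Q| = 34695 kW = 124900 MJ/h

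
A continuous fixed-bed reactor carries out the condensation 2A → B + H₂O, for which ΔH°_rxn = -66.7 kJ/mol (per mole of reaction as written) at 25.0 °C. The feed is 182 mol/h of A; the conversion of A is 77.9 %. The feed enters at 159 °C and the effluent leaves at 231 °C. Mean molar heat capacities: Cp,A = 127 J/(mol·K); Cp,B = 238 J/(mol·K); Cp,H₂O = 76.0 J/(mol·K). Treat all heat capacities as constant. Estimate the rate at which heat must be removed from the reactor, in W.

Extent of reaction ξ = 0.779 × 182 / 2 = 70.889 mol/h
Reaction term: ξ·ΔH°_rxn = 70.889 × -66.7 = -4728.3 kJ/h
Sensible, feed 159→25 °C: -3097.3 kJ/h
Outlet flows (mol/h): A 40.222, B 70.889, H₂O 70.889
Sensible, products 25→231 °C: 5637.7 kJ/h
Q = ΔH = -2187.9 kJ/h = -0.60775 kW
Heat removed = 607.75 W

Q_out = 608 W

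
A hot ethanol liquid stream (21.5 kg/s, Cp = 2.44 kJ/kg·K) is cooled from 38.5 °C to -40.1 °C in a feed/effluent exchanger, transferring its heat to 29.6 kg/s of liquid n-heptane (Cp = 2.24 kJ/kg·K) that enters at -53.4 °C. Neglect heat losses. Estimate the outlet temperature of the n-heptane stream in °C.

T_c,out = 8.79 °C

Heat released by hot stream: Q = 21.5 × 2.44 × (38.5 − -40.1) = 4123.4 kJ/s
Energy balance on cold side (adiabatic exchanger): Q = ṁ_c·Cp_c·(T_c,out − T_c,in)
T_c,out = -53.4 + 4123.4/(29.6 × 2.24) = 8.7886 °C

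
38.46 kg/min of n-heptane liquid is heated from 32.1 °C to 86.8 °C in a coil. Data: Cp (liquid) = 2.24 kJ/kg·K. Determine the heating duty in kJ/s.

Q = 78.5 kJ/s

Q = ṁ·Cp·ΔT = 38.46 × 2.24 × (86.8 − 32.1) = 4712.4 kJ/min
Converting: 4712.4 / 60 s = 78.54 kW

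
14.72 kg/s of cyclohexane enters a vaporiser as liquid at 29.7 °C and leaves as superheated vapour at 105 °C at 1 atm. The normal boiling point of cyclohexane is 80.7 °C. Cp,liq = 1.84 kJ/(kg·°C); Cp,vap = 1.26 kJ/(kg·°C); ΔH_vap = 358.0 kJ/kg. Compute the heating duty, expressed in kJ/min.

Q = 426000 kJ/min

liquid 29.7→80.7 °C: 93.84 kJ/kg
vaporisation at 80.7 °C: 358 kJ/kg
vapour 80.7→105 °C: 30.618 kJ/kg
Δh = 93.84 + 358 + 30.618 = 482.46 kJ/kg
Q = ṁ·Δh = 14.72 kg/s × 482.46 kJ/kg = 7101.8 kJ/s
|Q| = 7101.8 kW = 426110 kJ/min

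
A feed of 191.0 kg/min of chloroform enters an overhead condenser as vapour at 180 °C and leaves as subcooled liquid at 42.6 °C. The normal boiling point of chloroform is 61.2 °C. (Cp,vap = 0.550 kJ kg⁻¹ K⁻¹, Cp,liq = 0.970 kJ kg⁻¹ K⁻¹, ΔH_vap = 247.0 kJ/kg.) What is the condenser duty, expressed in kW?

vapour 180→61.2 °C: -65.34 kJ/kg
condensation at 61.2 °C: -247 kJ/kg
liquid 61.2→42.6 °C: -18.042 kJ/kg
Δh = -65.34 + -247 + -18.042 = -330.38 kJ/kg
Q = ṁ·Δh = 191.0 kg/min × -330.38 kJ/kg = -63103 kJ/min
|Q| = 1051.7 kW

Q_c = 1050 kW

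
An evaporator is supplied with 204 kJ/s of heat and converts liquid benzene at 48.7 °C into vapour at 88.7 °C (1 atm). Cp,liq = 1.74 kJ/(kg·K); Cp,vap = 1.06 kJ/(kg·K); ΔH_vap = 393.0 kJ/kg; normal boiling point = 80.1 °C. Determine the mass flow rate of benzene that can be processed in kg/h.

ṁ = 1610 kg/h

Δh = 1.74×(80.1−48.7) + 393.0 + 1.06×(88.7−80.1) = 456.75 kJ/kg
Q = 204 kJ/s = 204 kJ/s = 734400 kJ/h
ṁ = Q/Δh = 734400 / 456.75 = 1607.9 kg/h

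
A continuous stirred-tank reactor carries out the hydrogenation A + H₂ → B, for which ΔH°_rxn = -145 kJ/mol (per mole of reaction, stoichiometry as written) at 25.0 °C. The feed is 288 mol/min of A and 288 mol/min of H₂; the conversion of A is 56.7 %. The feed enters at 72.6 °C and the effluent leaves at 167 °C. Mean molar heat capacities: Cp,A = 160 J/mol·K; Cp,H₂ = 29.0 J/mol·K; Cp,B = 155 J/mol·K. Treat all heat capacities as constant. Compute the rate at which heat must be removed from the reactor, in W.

Extent of reaction ξ = 0.567 × 288 = 163.3 mol/min
Reaction term: ξ·ΔH°_rxn = 163.3 × -145 = -23678 kJ/min
Sensible, feed 72.6→25 °C: -2591 kJ/min
Outlet flows (mol/min): A 124.7, H₂ 124.7, B 163.3
Sensible, products 25→167 °C: 6941 kJ/min
Q = ΔH = -19328 kJ/min = -322.13 kW
Heat removed = 322130 W

Q_out = 322000 W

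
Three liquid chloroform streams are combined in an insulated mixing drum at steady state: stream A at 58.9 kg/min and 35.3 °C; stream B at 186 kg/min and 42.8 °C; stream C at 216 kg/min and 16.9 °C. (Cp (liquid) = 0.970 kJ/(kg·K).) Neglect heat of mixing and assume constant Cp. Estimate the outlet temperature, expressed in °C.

Adiabatic, steady state ⇒ Σ ṁᵢCp,ᵢ(T_out − Tᵢ) = 0
T_out = Σ ṁᵢCp,ᵢTᵢ / Σ ṁᵢCp,ᵢ
      = 13280 / 447.07 = 29.704 °C

T_out = 29.7 °C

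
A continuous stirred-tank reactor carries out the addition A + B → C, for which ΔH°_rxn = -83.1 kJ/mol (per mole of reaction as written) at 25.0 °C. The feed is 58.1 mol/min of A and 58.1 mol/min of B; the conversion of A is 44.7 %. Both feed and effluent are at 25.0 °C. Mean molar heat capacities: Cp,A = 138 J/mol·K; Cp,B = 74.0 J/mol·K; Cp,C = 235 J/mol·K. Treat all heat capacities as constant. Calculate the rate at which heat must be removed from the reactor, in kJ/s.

Q_out = 36.0 kJ/s

Extent of reaction ξ = 0.447 × 58.1 = 25.971 mol/min
Reaction term: ξ·ΔH°_rxn = 25.971 × -83.1 = -2158.2 kJ/min
Q = ΔH = -2158.2 kJ/min = -35.969 kW
Heat removed = 35.969 kJ/s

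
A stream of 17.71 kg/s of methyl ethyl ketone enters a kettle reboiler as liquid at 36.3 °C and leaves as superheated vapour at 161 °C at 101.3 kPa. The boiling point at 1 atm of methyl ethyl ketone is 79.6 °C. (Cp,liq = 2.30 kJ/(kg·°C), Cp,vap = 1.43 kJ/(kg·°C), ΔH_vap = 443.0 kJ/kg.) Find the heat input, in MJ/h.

Q = 42000 MJ/h

liquid 36.3→79.6 °C: 99.59 kJ/kg
vaporisation at 79.6 °C: 443 kJ/kg
vapour 79.6→161 °C: 116.4 kJ/kg
Δh = 99.59 + 443 + 116.4 = 658.99 kJ/kg
Q = ṁ·Δh = 17.71 kg/s × 658.99 kJ/kg = 11671 kJ/s
|Q| = 11671 kW = 42015 MJ/h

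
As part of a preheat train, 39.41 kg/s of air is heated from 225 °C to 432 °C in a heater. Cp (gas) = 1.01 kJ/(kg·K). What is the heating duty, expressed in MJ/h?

Q = ṁ·Cp·ΔT = 39.41 × 1.01 × (432 − 225) = 8239.4 kJ/s
Heating duty = 29662 MJ/h

Q = 29700 MJ/h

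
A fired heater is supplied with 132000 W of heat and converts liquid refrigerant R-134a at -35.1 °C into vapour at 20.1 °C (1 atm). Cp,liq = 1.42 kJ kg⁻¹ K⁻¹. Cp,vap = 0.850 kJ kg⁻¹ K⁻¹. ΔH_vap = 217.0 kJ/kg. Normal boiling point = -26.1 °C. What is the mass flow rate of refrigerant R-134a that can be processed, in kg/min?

Δh = 1.42×(-26.1−-35.1) + 217.0 + 0.850×(20.1−-26.1) = 269.05 kJ/kg
Q = 132000 W = 132 kJ/s = 7920 kJ/min
ṁ = Q/Δh = 7920 / 269.05 = 29.437 kg/min

ṁ = 29.4 kg/min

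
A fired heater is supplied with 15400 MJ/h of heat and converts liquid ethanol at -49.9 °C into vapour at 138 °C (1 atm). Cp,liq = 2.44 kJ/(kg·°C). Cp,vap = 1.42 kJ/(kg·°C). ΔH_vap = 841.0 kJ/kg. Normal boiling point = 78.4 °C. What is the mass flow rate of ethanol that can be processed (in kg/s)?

Δh = 2.44×(78.4−-49.9) + 841.0 + 1.42×(138−78.4) = 1238.7 kJ/kg
Q = 15400 MJ/h = 4277.8 kJ/s = 4277.8 kJ/s
ṁ = Q/Δh = 4277.8 / 1238.7 = 3.4535 kg/s

ṁ = 3.45 kg/s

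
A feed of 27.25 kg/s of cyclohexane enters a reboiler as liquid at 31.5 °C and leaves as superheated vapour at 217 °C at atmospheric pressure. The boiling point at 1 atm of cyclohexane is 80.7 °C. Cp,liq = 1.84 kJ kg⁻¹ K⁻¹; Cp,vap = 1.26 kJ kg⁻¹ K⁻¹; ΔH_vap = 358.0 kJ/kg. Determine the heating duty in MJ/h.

Q = 60800 MJ/h

liquid 31.5→80.7 °C: 90.528 kJ/kg
vaporisation at 80.7 °C: 358 kJ/kg
vapour 80.7→217 °C: 171.74 kJ/kg
Δh = 90.528 + 358 + 171.74 = 620.27 kJ/kg
Q = ṁ·Δh = 27.25 kg/s × 620.27 kJ/kg = 16902 kJ/s
|Q| = 16902 kW = 60848 MJ/h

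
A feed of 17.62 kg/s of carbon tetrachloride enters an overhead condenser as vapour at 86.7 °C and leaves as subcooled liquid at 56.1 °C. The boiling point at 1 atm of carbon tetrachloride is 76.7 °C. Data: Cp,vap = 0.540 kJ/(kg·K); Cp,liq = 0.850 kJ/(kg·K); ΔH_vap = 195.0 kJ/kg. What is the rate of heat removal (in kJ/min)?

Q_c = 230000 kJ/min

vapour 86.7→76.7 °C: -5.4 kJ/kg
condensation at 76.7 °C: -195 kJ/kg
liquid 76.7→56.1 °C: -17.51 kJ/kg
Δh = -5.4 + -195 + -17.51 = -217.91 kJ/kg
Q = ṁ·Δh = 17.62 kg/s × -217.91 kJ/kg = -3839.6 kJ/s
|Q| = 3839.6 kW = 230370 kJ/min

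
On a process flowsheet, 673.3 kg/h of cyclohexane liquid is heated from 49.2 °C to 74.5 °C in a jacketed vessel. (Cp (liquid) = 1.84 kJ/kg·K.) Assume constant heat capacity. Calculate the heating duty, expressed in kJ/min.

Q = ṁ·Cp·ΔT = 673.3 × 1.84 × (74.5 − 49.2) = 31343 kJ/h
Converting: 31343 / 3600 s = 8.7065 kW
Heating duty = 522.39 kJ/min

Q = 522 kJ/min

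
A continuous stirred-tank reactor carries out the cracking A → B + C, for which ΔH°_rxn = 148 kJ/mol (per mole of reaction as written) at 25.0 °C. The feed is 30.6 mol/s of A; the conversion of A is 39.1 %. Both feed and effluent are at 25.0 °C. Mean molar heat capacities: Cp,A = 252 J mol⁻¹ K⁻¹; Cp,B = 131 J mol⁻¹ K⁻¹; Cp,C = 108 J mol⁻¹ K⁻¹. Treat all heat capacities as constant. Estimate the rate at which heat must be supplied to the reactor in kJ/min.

Extent of reaction ξ = 0.391 × 30.6 = 11.965 mol/s
Reaction term: ξ·ΔH°_rxn = 11.965 × 148 = 1770.8 kJ/s
Q = ΔH = 1770.8 kJ/s = 1770.8 kW
Heat supplied = 106250 kJ/min

Q_in = 106000 kJ/min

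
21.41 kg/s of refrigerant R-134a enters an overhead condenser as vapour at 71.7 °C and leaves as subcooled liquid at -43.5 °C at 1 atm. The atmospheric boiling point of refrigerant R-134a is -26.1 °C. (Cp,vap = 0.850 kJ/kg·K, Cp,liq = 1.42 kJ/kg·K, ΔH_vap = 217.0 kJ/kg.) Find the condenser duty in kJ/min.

vapour 71.7→-26.1 °C: -83.13 kJ/kg
condensation at -26.1 °C: -217 kJ/kg
liquid -26.1→-43.5 °C: -24.708 kJ/kg
Δh = -83.13 + -217 + -24.708 = -324.84 kJ/kg
Q = ṁ·Δh = 21.41 kg/s × -324.84 kJ/kg = -6954.8 kJ/s
|Q| = 6954.8 kW = 417290 kJ/min

Q_c = 417000 kJ/min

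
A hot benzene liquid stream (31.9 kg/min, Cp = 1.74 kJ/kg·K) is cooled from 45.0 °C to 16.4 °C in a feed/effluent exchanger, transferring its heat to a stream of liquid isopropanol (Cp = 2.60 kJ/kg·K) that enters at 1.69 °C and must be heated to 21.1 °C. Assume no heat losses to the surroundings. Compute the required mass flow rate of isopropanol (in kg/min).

ṁ_c = 31.5 kg/min

Heat released by hot stream: Q = 31.9 × 1.74 × (45.0 − 16.4) = 1587.5 kJ/min
Energy balance on cold side (adiabatic exchanger): Q = ṁ_c·Cp_c·(T_c,out − T_c,in)
ṁ_c = 1587.5 / [2.60 × (21.1 − 1.69)] = 31.456 kg/min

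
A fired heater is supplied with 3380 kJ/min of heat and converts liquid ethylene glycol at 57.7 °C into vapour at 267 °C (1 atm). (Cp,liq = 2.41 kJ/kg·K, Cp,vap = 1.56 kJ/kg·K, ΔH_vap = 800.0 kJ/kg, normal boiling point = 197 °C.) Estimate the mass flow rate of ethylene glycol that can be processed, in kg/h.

ṁ = 163 kg/h

Δh = 2.41×(197−57.7) + 800.0 + 1.56×(267−197) = 1244.9 kJ/kg
Q = 3380 kJ/min = 56.333 kJ/s = 202800 kJ/h
ṁ = Q/Δh = 202800 / 1244.9 = 162.9 kg/h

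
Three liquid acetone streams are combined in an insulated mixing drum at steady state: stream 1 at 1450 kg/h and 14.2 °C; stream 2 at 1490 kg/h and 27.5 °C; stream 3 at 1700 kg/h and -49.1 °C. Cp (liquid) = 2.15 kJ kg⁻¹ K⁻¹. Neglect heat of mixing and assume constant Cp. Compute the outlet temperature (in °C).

T_out = -4.72 °C

Adiabatic, steady state ⇒ Σ ṁᵢCp,ᵢ(T_out − Tᵢ) = 0
Σ ṁᵢCp,ᵢTᵢ = 1450×2.15×14.2 + 1490×2.15×27.5 + 1700×2.15×-49.1 = -47096
Σ ṁᵢCp,ᵢ = 1450×2.15 + 1490×2.15 + 1700×2.15 = 9976
T_out = -47096 / 9976 = -4.7209 °C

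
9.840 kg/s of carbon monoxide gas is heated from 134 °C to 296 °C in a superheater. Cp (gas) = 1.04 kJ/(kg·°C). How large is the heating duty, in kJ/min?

Q = 99500 kJ/min

Q = ṁ·Cp·ΔT = 9.840 × 1.04 × (296 − 134) = 1657.8 kJ/s
Heating duty = 99471 kJ/min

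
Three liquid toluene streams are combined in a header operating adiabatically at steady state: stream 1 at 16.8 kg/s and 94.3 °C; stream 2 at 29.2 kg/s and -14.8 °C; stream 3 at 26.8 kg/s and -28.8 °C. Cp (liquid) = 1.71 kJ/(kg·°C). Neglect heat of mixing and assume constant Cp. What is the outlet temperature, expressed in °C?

No heat crosses the boundary, so H_out = H_in.
T_out = Σ ṁᵢCp,ᵢTᵢ / Σ ṁᵢCp,ᵢ
      = 650.21 / 124.49 = 5.2231 °C

T_out = 5.22 °C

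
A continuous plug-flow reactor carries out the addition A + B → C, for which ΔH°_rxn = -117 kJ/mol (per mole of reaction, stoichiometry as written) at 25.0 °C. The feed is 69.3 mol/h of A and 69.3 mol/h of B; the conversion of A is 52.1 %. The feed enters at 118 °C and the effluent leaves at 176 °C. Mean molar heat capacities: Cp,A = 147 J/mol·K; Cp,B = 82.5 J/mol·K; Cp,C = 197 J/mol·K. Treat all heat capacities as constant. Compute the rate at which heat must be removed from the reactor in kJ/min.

Extent of reaction ξ = 0.521 × 69.3 = 36.105 mol/h
Reaction term: ξ·ΔH°_rxn = 36.105 × -117 = -4224.3 kJ/h
Sensible, feed 118→25 °C: -1479.1 kJ/h
Outlet flows (mol/h): A 33.195, B 33.195, C 36.105
Sensible, products 25→176 °C: 2224.4 kJ/h
Q = ΔH = -3479.1 kJ/h = -0.9664 kW
Heat removed = 57.984 kJ/min

Q_out = 58.0 kJ/min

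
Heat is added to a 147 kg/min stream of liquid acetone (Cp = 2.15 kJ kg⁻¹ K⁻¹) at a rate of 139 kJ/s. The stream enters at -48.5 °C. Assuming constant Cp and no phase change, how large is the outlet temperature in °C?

T_out = -22.1 °C

Q = 139 kJ/s = 8340 kJ/min
ΔT = Q/(ṁ·Cp) = 8340/(147×2.15) = 26.388 K
T_out = -48.5 + 26.388 = -22.112 °C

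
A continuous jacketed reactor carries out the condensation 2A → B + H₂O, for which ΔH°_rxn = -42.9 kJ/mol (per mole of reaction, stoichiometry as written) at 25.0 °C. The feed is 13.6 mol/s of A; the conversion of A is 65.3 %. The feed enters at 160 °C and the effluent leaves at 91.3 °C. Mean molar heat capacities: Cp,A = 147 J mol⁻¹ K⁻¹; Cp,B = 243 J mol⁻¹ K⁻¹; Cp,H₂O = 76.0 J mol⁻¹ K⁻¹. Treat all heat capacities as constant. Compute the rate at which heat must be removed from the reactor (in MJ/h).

Q_out = 1150 MJ/h

Extent of reaction ξ = 0.653 × 13.6 / 2 = 4.4404 mol/s
Reaction term: ξ·ΔH°_rxn = 4.4404 × -42.9 = -190.49 kJ/s
Sensible, feed 160→25 °C: -269.89 kJ/s
Outlet flows (mol/s): A 4.7192, B 4.4404, H₂O 4.4404
Sensible, products 25→91.3 °C: 139.91 kJ/s
Q = ΔH = -320.48 kJ/s = -320.48 kW
Heat removed = 1153.7 MJ/h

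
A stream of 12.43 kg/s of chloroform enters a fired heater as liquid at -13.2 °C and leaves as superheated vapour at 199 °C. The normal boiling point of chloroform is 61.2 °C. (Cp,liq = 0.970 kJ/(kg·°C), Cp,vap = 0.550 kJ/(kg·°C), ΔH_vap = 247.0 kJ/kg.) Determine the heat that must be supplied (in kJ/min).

liquid -13.2→61.2 °C: 72.168 kJ/kg
vaporisation at 61.2 °C: 247 kJ/kg
vapour 61.2→199 °C: 75.79 kJ/kg
Δh = 72.168 + 247 + 75.79 = 394.96 kJ/kg
Q = ṁ·Δh = 12.43 kg/s × 394.96 kJ/kg = 4909.3 kJ/s
|Q| = 4909.3 kW = 294560 kJ/min

Q = 295000 kJ/min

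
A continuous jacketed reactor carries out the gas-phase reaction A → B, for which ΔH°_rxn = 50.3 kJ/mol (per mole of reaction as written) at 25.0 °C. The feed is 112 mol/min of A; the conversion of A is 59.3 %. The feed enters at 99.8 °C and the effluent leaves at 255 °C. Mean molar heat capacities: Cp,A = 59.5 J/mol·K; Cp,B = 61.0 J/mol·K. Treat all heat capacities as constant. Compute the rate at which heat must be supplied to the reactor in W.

Q_in = 73300 W

Extent of reaction ξ = 0.593 × 112 = 66.416 mol/min
Reaction term: ξ·ΔH°_rxn = 66.416 × 50.3 = 3340.7 kJ/min
Sensible, feed 99.8→25 °C: -498.47 kJ/min
Outlet flows (mol/min): A 45.584, B 66.416
Sensible, products 25→255 °C: 1555.6 kJ/min
Q = ΔH = 4397.9 kJ/min = 73.298 kW
Heat supplied = 73298 W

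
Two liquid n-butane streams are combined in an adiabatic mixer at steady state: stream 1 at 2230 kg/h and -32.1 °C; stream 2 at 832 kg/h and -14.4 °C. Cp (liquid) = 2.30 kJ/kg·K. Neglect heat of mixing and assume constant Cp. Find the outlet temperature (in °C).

Energy balance with Q = 0: Σ ṁᵢCp,ᵢ(T_out − Tᵢ) = 0
Σ ṁᵢCp,ᵢTᵢ = 2230×2.30×-32.1 + 832×2.30×-14.4 = -192200
Σ ṁᵢCp,ᵢ = 2230×2.30 + 832×2.30 = 7042.6
T_out = -192200 / 7042.6 = -27.291 °C

T_out = -27.3 °C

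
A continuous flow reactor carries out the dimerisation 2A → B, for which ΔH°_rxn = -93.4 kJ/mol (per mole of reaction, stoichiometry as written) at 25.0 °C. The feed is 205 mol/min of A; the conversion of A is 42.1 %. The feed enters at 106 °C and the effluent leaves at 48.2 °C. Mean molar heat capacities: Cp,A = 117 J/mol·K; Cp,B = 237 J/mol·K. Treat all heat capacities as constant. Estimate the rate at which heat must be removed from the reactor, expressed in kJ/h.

Q_out = 325000 kJ/h

Extent of reaction ξ = 0.421 × 205 / 2 = 43.152 mol/min
Reaction term: ξ·ΔH°_rxn = 43.152 × -93.4 = -4030.4 kJ/min
Sensible, feed 106→25 °C: -1942.8 kJ/min
Outlet flows (mol/min): A 118.7, B 43.152
Sensible, products 25→48.2 °C: 559.46 kJ/min
Q = ΔH = -5413.8 kJ/min = -90.23 kW
Heat removed = 324830 kJ/h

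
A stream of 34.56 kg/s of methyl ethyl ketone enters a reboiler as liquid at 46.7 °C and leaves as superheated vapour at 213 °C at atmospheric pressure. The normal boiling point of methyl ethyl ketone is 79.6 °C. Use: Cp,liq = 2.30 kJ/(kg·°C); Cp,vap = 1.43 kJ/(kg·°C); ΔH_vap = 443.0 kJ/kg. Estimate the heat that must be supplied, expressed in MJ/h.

liquid 46.7→79.6 °C: 75.67 kJ/kg
vaporisation at 79.6 °C: 443 kJ/kg
vapour 79.6→213 °C: 190.76 kJ/kg
Δh = 75.67 + 443 + 190.76 = 709.43 kJ/kg
Q = ṁ·Δh = 34.56 kg/s × 709.43 kJ/kg = 24518 kJ/s
|Q| = 24518 kW = 88265 MJ/h

Q = 88300 MJ/h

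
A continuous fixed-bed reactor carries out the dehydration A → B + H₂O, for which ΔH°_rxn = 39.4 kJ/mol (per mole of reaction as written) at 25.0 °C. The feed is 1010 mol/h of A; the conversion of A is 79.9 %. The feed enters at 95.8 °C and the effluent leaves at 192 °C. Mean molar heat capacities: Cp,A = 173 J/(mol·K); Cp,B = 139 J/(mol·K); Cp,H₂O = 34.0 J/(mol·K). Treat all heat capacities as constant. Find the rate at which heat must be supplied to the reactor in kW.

Q_in = 13.5 kW

Extent of reaction ξ = 0.799 × 1010 = 806.99 mol/h
Reaction term: ξ·ΔH°_rxn = 806.99 × 39.4 = 31795 kJ/h
Sensible, feed 95.8→25 °C: -12371 kJ/h
Outlet flows (mol/h): A 203.01, B 806.99, H₂O 806.99
Sensible, products 25→192 °C: 29180 kJ/h
Q = ΔH = 48604 kJ/h = 13.501 kW
Heat supplied = 13.501 kW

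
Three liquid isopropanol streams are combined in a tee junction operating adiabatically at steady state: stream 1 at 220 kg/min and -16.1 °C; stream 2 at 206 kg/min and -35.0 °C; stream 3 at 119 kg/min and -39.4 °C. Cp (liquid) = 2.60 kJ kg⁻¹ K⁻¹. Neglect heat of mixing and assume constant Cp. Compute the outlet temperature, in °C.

No heat crosses the boundary, so H_out = H_in.
T_out = Σ ṁᵢCp,ᵢTᵢ / Σ ṁᵢCp,ᵢ
      = -40146 / 1417 = -28.331 °C

T_out = -28.3 °C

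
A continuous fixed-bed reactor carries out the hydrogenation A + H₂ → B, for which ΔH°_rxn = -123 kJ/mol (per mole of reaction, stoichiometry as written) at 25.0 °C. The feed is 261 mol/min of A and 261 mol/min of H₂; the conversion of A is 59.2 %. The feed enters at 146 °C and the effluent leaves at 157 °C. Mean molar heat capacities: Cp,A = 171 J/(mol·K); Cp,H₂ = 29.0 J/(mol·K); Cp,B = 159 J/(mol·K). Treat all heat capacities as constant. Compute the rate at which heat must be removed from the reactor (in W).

Q_out = 321000 W

Extent of reaction ξ = 0.592 × 261 = 154.51 mol/min
Reaction term: ξ·ΔH°_rxn = 154.51 × -123 = -19005 kJ/min
Sensible, feed 146→25 °C: -6316.2 kJ/min
Outlet flows (mol/min): A 106.49, H₂ 106.49, B 154.51
Sensible, products 25→157 °C: 6054.2 kJ/min
Q = ΔH = -19267 kJ/min = -321.12 kW
Heat removed = 321120 W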